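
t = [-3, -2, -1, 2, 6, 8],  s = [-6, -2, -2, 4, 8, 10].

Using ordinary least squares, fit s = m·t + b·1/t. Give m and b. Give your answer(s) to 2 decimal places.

Compute the Gram sums: Σt·t = 118, Σt·1/t = 6, Σ1/t·1/t = 953/576.
Right-hand side: Σt·s = 160, Σ1/t·s = 115/12.
So AᵀA·[m, b]ᵀ = Aᵀs: [[118, 6]; [6, 953/576]]·[m, b]ᵀ = [160, 115/12]ᵀ.
Eliminating b: (953/576)·(row 1) − 6·(row 2) gives (45859/288)·m = (953/576)·160 − 6·(115/12) = 1865/9, so m = 59680/45859.
Then b = ((115/12) − 6·(59680/45859))/(953/576) = 49200/45859.

m = 1.30, b = 1.07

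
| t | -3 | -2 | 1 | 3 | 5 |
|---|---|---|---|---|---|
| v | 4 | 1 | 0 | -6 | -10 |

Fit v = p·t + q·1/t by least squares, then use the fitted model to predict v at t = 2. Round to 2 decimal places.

The normal system MᵀM·[p, q]ᵀ = Mᵀv is [[48, 5]; [5, 1361/900]]·[p, q]ᵀ = [-82, -35/6]ᵀ.
det = 48·(1361/900) − 5² = 3569/75.
p = ((-82)·(1361/900) − 5·(-35/6))/(3569/75) = -21338/10707; q = (48·(-35/6) − 5·(-82))/(3569/75) = 9750/3569.
At t = 2: v̂ = (-21338/10707)·(2) + (9750/3569)·(1/2) = -28051/10707.

v̂ = -2.62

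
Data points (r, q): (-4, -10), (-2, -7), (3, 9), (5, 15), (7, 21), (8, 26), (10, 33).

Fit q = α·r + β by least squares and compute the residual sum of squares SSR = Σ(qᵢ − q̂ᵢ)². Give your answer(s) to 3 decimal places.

SSR = 11.112

Entries of XᵀX: Σr·r = 267, Σr = 27, Σ1 = 7.
And Σr·q = 841, Σq = 87.
Normal equations: [[267, 27]; [27, 7]]·[α, β]ᵀ = [841, 87]ᵀ.
Eliminating β: 7·(row 1) − 27·(row 2) gives 1140·α = 7·841 − 27·87 = 3538, so α = 1769/570.
Then β = (87 − 27·(1769/570))/7 = 87/190.
Residuals: 223/114, -713/570, -73/95, -278/285, -337/285, 407/570, 859/570; SSR = 3167/285.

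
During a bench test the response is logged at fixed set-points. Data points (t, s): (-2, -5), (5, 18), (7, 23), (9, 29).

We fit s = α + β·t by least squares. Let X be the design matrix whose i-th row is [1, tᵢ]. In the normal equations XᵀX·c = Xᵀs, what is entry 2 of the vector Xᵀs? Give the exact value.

Entry 2 ↔ basis t, so (Xᵀs)_{2} = Σᵢ (t)·sᵢ = (-2)·(-5) + (5)·(18) + (7)·(23) + (9)·(29) = 522.

522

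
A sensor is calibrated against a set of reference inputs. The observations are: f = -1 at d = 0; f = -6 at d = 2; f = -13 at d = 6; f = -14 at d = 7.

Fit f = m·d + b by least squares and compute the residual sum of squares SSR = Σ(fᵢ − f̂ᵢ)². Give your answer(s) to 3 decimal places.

SSR = 1.237

From the data, Σd·d = 89, Σd = 15, Σ1 = 4.
Right-hand side: Σd·f = -188, Σf = -34.
So XᵀX·[m, b]ᵀ = Xᵀf: [[89, 15]; [15, 4]]·[m, b]ᵀ = [-188, -34]ᵀ.
Eliminating b: 4·(row 1) − 15·(row 2) gives 131·m = 4·(-188) − 15·(-34) = -242, so m = -242/131.
Then b = ((-34) − 15·(-242/131))/4 = -206/131.
Residuals: 75/131, -96/131, -45/131, 66/131; SSR = 162/131.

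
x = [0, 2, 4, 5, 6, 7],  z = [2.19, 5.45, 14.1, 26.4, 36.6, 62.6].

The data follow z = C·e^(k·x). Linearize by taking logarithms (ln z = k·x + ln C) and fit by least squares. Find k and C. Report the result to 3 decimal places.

With ln zᵢ as the transformed response and xᵢ as the regressor:
AᵀA = [[130.0000, 24.0000]; [24.0000, 6]], rhs = [80.9004, 16.1359]ᵀ  (here Σx = 24.0000, Σ(x)² = 130.0000, Σln z = 16.1359, Σx·ln z = 80.9004).
Δ = 130.0000·6 − (24.0000)² = 204.0000; k = (80.9004·6 − 24.0000·16.1359)/204.0000 = 0.48109, ln C = (130.0000·16.1359 − 24.0000·80.9004)/204.0000 = 0.76497, so C = exp(0.76497) = 2.14893.

k = 0.481, C = 2.149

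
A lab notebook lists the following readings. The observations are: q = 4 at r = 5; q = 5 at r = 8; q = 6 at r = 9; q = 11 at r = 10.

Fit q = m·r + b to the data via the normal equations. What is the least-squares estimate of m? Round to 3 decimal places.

m = 1.143

Compute the Gram sums: Σr·r = 270, Σr = 32, Σ1 = 4.
Moment sums: Σr·q = 224, Σq = 26.
XᵀX·[m, b]ᵀ = Xᵀq becomes [[270, 32]; [32, 4]]·[m, b]ᵀ = [224, 26]ᵀ.
Δ = 270·4 − 32² = 56.
m = (224·4 − 32·26)/56 = 8/7; b = (270·26 − 32·224)/56 = -37/14.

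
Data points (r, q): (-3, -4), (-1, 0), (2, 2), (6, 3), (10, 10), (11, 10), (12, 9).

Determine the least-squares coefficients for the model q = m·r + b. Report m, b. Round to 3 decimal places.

Entries of XᵀX: Σr·r = 415, Σr = 37, Σ1 = 7.
And Σr·q = 352, Σq = 30.
XᵀX·[m, b]ᵀ = Xᵀq becomes [[415, 37]; [37, 7]]·[m, b]ᵀ = [352, 30]ᵀ.
det = 415·7 − 37² = 1536.
m = (352·7 − 37·30)/1536 = 677/768; b = (415·30 − 37·352)/1536 = -287/768.

m = 0.882, b = -0.374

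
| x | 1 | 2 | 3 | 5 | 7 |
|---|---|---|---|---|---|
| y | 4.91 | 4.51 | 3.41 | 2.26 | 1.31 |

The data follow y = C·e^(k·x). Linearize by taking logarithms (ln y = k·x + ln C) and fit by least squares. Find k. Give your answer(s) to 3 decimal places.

k = -0.225

Let Y = ln y. Fitting Y = k·x + ln C by least squares:
Σx = 18.0000, Σ(x)² = 88.0000, Σln y = 5.4097, Σx·ln y = 14.2510.
Equations: 88.0000·k + 18.0000·ln C = 14.2510;  18.0000·k + 5·ln C = 5.4097.
Δ = 88.0000·5 − (18.0000)² = 116.0000; k = (14.2510·5 − 18.0000·5.4097)/116.0000 = -0.22516, ln C = (88.0000·5.4097 − 18.0000·14.2510)/116.0000 = 1.89253.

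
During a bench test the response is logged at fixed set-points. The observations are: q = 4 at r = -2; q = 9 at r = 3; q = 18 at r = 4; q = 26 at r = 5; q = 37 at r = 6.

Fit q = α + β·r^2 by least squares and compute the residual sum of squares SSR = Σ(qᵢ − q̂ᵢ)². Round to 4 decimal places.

The normal system XᵀX·[α, β]ᵀ = Xᵀq is [[5, 90]; [90, 2274]]·[α, β]ᵀ = [94, 2367]ᵀ.
det = 5·2274 − 90² = 3270.
α = (94·2274 − 90·2367)/3270 = 121/545; β = (5·2367 − 90·94)/3270 = 225/218.
Residuals: -191/545, -557/1090, 689/545, -27/1090, -206/545; SSR = 2317/1090.

SSR = 2.1257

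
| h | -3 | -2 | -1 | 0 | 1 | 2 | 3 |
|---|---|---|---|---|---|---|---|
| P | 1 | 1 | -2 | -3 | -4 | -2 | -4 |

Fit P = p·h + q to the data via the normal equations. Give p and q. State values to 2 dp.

p = -0.82, q = -1.86

Setting ∂/∂p … = 0 gives: 28·p + 0·q = -23;  0·p + 7·q = -13.
Eliminating q: 7·(row 1) − 0·(row 2) gives 196·p = 7·(-23) − 0·(-13) = -161, so p = -23/28.
Then q = ((-13) − 0·(-23/28))/7 = -13/7.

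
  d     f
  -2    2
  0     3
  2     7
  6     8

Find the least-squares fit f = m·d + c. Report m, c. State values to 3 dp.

m = 0.800, c = 3.800

Entries of AᵀA: Σd·d = 44, Σd = 6, Σ1 = 4.
And Σd·f = 58, Σf = 20.
AᵀA·[m, c]ᵀ = Aᵀf becomes [[44, 6]; [6, 4]]·[m, c]ᵀ = [58, 20]ᵀ.
Determinant 44·4 − 6² = 140.
m = (58·4 − 6·20)/140 = 4/5; c = (44·20 − 6·58)/140 = 19/5.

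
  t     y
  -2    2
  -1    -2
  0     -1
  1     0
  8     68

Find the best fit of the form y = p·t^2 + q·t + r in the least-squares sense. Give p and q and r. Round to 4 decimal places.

p = 1.0239, q = 0.5023, r = -1.5380

Entries of AᵀA: Σt^2·t^2 = 4114, Σt^2·t = 504, Σt^2 = 70, Σt·t = 70, Σt = 6, Σ1 = 5.
Right-hand side: Σt^2·y = 4358, Σt·y = 542, Σy = 67.
Solving the 3×3 system (Gaussian elimination) gives p = 2010/1963, q = 986/1963, r = -3019/1963.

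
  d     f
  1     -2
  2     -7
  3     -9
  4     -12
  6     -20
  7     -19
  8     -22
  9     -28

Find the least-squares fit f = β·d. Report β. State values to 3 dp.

β = -2.969

Entries of XᵀX: Σd·d = 260.
And Σd·f = -772.
β = (-772)/260 = -2.96923.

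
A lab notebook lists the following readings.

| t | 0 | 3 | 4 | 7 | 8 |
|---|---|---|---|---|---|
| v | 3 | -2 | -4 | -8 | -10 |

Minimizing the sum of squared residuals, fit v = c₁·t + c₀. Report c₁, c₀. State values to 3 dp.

Normal-equation sums: Σt·t = 138, Σt = 22, Σ1 = 5.
For Mᵀv: Σt·v = -158, Σv = -21.
Δ = 138·5 − 22² = 206.
c₁ = ((-158)·5 − 22·(-21))/206 = -164/103; c₀ = (138·(-21) − 22·(-158))/206 = 289/103.

c₁ = -1.592, c₀ = 2.806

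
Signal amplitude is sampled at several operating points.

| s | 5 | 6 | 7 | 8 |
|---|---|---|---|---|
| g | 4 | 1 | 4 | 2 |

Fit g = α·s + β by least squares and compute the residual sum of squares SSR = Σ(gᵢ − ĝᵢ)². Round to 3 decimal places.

Normal-equation sums: Σs·s = 174, Σs = 26, Σ1 = 4.
For Aᵀg: Σs·g = 70, Σg = 11.
Normal equations: [[174, 26]; [26, 4]]·[α, β]ᵀ = [70, 11]ᵀ.
Determinant 174·4 − 26² = 20.
α = (70·4 − 26·11)/20 = -3/10; β = (174·11 − 26·70)/20 = 47/10.
Residuals: 4/5, -19/10, 7/5, -3/10; SSR = 63/10.

SSR = 6.300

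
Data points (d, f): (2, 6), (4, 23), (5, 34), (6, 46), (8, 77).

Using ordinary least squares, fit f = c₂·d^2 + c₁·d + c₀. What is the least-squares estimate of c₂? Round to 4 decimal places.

c₂ = 0.8571

With design matrix M, MᵀM = [[6289, 925, 145]; [925, 145, 25]; [145, 25, 5]] and Mᵀf = [7826, 1166, 186]ᵀ.
Row-reducing yields c₂ = 6/7, c₁ = 113/35, c₀ = -19/5.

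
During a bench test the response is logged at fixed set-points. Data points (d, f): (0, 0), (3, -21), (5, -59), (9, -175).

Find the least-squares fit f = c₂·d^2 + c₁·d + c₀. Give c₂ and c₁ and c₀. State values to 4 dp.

c₂ = -1.9783, c₁ = -1.7140, c₀ = 0.4098

Normal-equation sums: Σd^2·d^2 = 7267, Σd^2·d = 881, Σd^2 = 115, Σd·d = 115, Σd = 17, Σ1 = 4.
Moment sums: Σd^2·f = -15839, Σd·f = -1933, Σf = -255.
Normal equations: [[7267, 881, 115]; [881, 115, 17]; [115, 17, 4]]·[c₂, c₁, c₀]ᵀ = [-15839, -1933, -255]ᵀ.
Row-reducing yields c₂ = -5098/2577, c₁ = -4417/2577, c₀ = 352/859.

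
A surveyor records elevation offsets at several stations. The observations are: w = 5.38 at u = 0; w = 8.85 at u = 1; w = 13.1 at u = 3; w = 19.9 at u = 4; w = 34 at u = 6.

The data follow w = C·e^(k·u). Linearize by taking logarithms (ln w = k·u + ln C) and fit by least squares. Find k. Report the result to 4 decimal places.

k = 0.2961

With ln wᵢ as the transformed response and uᵢ as the regressor:
AᵀA = [[62.0000, 14.0000]; [14.0000, 5]], rhs = [43.0193, 12.9528]ᵀ  (here Σu = 14.0000, Σ(u)² = 62.0000, Σln w = 12.9528, Σu·ln w = 43.0193).
Solving (det = 114.0000): k = 0.29612, ln C = 1.76143.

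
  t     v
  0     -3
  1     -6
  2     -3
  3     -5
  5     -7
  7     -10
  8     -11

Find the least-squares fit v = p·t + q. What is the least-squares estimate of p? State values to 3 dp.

Forming XᵀX = [[152, 26]; [26, 7]] and Xᵀv = [-220, -45]ᵀ gives XᵀX·[p, q]ᵀ = Xᵀv.
Eliminating q: 7·(row 1) − 26·(row 2) gives 388·p = 7·(-220) − 26·(-45) = -370, so p = -185/194.
Then q = ((-45) − 26·(-185/194))/7 = -280/97.

p = -0.954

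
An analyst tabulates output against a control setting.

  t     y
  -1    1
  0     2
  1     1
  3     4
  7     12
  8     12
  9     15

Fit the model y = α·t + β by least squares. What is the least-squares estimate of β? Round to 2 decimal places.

The normal system AᵀA·[α, β]ᵀ = Aᵀy is [[205, 27]; [27, 7]]·[α, β]ᵀ = [327, 47]ᵀ.
det = 205·7 − 27² = 706.
α = (327·7 − 27·47)/706 = 510/353; β = (205·47 − 27·327)/706 = 403/353.

β = 1.14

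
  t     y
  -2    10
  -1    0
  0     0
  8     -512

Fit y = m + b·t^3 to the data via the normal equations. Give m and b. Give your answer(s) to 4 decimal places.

Sums needed: Σ1 = 4, Σt^3 = 503, Σt^3·t^3 = 262209.
Right-hand side: Σy = -502, Σt^3·y = -262224.
So MᵀM·[m, b]ᵀ = Mᵀy: [[4, 503]; [503, 262209]]·[m, b]ᵀ = [-502, -262224]ᵀ.
Eliminating b: 262209·(row 1) − 503·(row 2) gives 795827·m = 262209·(-502) − 503·(-262224) = 269754, so m = 269754/795827.
Then b = ((-262224) − 503·(269754/795827))/262209 = -796390/795827.

m = 0.3390, b = -1.0007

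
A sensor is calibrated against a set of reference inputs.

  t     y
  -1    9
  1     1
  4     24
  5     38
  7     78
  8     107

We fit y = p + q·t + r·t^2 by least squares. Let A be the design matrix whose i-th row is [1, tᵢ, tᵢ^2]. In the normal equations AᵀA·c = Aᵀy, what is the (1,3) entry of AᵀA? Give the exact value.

Row 1 ↔ basis 1, column 3 ↔ basis t^2, so (AᵀA)_{1,3} = Σᵢ t^2 = (1)·(1) + (1)·(1) + (1)·(16) + (1)·(25) + (1)·(49) + (1)·(64) = 156.

156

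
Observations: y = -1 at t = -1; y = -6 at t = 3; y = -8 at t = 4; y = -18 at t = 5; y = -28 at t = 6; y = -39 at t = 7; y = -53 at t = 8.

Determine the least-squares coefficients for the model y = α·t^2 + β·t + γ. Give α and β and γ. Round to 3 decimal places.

α = -0.990, β = 1.184, γ = 1.029

Setting ∂/∂α … = 0 gives: 8756·α + 1286·β + 200·γ = -6944;  1286·α + 200·β + 32·γ = -1004;  200·α + 32·β + 7·γ = -153.
Inverting the 3×3 Gram matrix, [α, β, γ]ᵀ = [-14566/14707, 17408/14707, 15139/14707]ᵀ.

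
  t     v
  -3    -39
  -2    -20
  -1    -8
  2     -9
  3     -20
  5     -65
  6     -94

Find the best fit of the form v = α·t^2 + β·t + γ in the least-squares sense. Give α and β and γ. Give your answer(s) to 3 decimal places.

α = -3.066, β = 2.975, γ = -2.135

Normal-equation sums: Σt^2·t^2 = 2116, Σt^2·t = 340, Σt^2 = 88, Σt·t = 88, Σt = 10, Σ1 = 7.
Moment sums: Σt^2·v = -5664, Σt·v = -802, Σv = -255.
XᵀX·[α, β, γ]ᵀ = Xᵀv becomes [[2116, 340, 88]; [340, 88, 10]; [88, 10, 7]]·[α, β, γ]ᵀ = [-5664, -802, -255]ᵀ.
Row-reducing yields α = -6374/2079, β = 6184/2079, γ = -4439/2079.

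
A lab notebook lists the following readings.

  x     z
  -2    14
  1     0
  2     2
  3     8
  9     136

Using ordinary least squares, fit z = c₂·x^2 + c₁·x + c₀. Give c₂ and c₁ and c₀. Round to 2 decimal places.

Forming AᵀA = [[6675, 757, 99]; [757, 99, 13]; [99, 13, 5]] and Aᵀz = [11152, 1224, 160]ᵀ gives AᵀA·[c₂, c₁, c₀]ᵀ = Aᵀz.
Inverting the 3×3 Gram matrix, [c₂, c₁, c₀]ᵀ = [36525/18064, -56015/18064, 123/4516]ᵀ.

c₂ = 2.02, c₁ = -3.10, c₀ = 0.03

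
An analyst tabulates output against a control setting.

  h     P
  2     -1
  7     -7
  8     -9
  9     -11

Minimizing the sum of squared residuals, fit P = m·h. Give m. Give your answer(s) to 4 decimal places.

m = -1.1212

Setting ∂/∂m … = 0 gives: 198·m = -222.
(Σh·h = 198, Σh·P = -222.)
m = (-222)/198 = -1.12121.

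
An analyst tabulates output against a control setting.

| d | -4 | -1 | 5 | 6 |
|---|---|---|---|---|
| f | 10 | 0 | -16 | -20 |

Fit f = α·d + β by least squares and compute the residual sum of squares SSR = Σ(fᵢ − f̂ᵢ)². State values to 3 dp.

Forming XᵀX = [[78, 6]; [6, 4]] and Xᵀf = [-240, -26]ᵀ gives XᵀX·[α, β]ᵀ = Xᵀf.
Determinant 78·4 − 6² = 276.
α = ((-240)·4 − 6·(-26))/276 = -67/23; β = (78·(-26) − 6·(-240))/276 = -49/23.
Residuals: 11/23, -18/23, 16/23, -9/23; SSR = 34/23.

SSR = 1.478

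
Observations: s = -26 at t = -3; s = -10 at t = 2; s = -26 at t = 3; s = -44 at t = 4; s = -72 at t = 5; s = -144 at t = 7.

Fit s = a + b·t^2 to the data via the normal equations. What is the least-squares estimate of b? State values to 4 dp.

Forming MᵀM = [[6, 112]; [112, 3460]] and Mᵀs = [-322, -10068]ᵀ gives MᵀM·[a, b]ᵀ = Mᵀs.
det = 6·3460 − 112² = 8216.
a = ((-322)·3460 − 112·(-10068))/8216 = 1687/1027; b = (6·(-10068) − 112·(-322))/8216 = -3043/1027.

b = -2.9630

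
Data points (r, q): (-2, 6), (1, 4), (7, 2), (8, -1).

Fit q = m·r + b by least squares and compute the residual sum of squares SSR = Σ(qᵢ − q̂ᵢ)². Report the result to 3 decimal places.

SSR = 2.978

Setting ∂/∂m … = 0 gives: 118·m + 14·b = -2;  14·m + 4·b = 11.
Δ = 118·4 − 14² = 276.
m = ((-2)·4 − 14·11)/276 = -27/46; b = (118·11 − 14·(-2))/276 = 221/46.
Residuals: 1/46, -5/23, 30/23, -51/46; SSR = 137/46.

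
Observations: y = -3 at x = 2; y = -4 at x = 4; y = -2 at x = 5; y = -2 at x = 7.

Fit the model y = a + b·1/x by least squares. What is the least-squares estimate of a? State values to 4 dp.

AᵀA·[a, b]ᵀ = Aᵀy reads: 4·a + (153/140)·b = -11;  (153/140)·a + (7309/19600)·b = -223/70.
det = 4·(7309/19600) − (153/140)² = 5827/19600.
a = ((-11)·(7309/19600) − (153/140)·(-223/70))/(5827/19600) = -12161/5827; b = (4·(-223/70) − (153/140)·(-11))/(5827/19600) = -14140/5827.

a = -2.0870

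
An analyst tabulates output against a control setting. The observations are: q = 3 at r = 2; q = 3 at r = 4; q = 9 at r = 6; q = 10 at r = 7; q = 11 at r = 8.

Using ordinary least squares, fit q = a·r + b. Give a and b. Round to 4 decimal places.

a = 1.5345, b = -1.0862

Compute the Gram sums: Σr·r = 169, Σr = 27, Σ1 = 5.
Right-hand side: Σr·q = 230, Σq = 36.
So XᵀX·[a, b]ᵀ = Xᵀq: [[169, 27]; [27, 5]]·[a, b]ᵀ = [230, 36]ᵀ.
Δ = 169·5 − 27² = 116.
a = (230·5 − 27·36)/116 = 89/58; b = (169·36 − 27·230)/116 = -63/58.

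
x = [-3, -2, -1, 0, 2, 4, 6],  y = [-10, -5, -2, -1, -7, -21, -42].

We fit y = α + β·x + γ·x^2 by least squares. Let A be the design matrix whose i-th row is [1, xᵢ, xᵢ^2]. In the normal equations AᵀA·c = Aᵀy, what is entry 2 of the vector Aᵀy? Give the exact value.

Entry 2 ↔ basis x, so (Aᵀy)_{2} = Σᵢ (x)·yᵢ = (-3)·(-10) + (-2)·(-5) + (-1)·(-2) + (0)·(-1) + (2)·(-7) + (4)·(-21) + (6)·(-42) = -308.

-308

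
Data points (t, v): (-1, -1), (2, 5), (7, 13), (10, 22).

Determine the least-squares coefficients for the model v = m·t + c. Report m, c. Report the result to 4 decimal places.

Normal-equation sums: Σt·t = 154, Σt = 18, Σ1 = 4.
Right-hand side: Σt·v = 322, Σv = 39.
Normal equations: [[154, 18]; [18, 4]]·[m, c]ᵀ = [322, 39]ᵀ.
Eliminating c: 4·(row 1) − 18·(row 2) gives 292·m = 4·322 − 18·39 = 586, so m = 293/146.
Then c = (39 − 18·(293/146))/4 = 105/146.

m = 2.0068, c = 0.7192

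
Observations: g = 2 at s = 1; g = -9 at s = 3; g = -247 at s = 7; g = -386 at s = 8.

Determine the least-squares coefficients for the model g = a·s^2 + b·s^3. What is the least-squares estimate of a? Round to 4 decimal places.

Forming XᵀX = [[6579, 49819]; [49819, 380523]] and Xᵀg = [-36886, -282594]ᵀ gives XᵀX·[a, b]ᵀ = Xᵀg.
Determinant 6579·380523 − 49819² = 21528056.
a = ((-36886)·380523 − 49819·(-282594))/21528056 = 967707/489274; b = (6579·(-282594) − 49819·(-36886))/21528056 = -5390573/5382014.

a = 1.9778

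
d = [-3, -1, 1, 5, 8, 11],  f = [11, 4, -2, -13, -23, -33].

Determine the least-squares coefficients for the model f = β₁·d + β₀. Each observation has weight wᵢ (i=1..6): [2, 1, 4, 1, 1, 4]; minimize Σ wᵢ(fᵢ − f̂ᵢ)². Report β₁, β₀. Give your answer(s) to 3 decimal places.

Forming MᵀWM = [[596, 54]; [54, 13]] and MᵀWf = [-1779, -150]ᵀ gives MᵀWM·[β₁, β₀]ᵀ = MᵀWf.
Δ = 596·13 − 54² = 4832.
β₁ = ((-1779)·13 − 54·(-150))/4832 = -15027/4832; β₀ = (596·(-150) − 54·(-1779))/4832 = 3333/2416.

β₁ = -3.110, β₀ = 1.380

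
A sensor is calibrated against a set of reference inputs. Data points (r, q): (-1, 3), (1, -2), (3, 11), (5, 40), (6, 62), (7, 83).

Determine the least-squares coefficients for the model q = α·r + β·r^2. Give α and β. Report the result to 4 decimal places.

Sums needed: Σr·r = 121, Σr·r^2 = 711, Σr^2·r^2 = 4405.
And Σr·q = 1181, Σr^2·q = 7399.
AᵀA·[α, β]ᵀ = Aᵀq becomes [[121, 711]; [711, 4405]]·[α, β]ᵀ = [1181, 7399]ᵀ.
Δ = 121·4405 − 711² = 27484.
α = (1181·4405 − 711·7399)/27484 = -14596/6871; β = (121·7399 − 711·1181)/27484 = 13897/6871.

α = -2.1243, β = 2.0226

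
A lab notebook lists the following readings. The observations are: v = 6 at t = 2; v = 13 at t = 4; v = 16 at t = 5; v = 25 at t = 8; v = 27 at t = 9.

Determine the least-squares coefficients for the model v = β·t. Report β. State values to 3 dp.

Compute the Gram sums: Σt·t = 190.
Right-hand side: Σt·v = 587.
Normal equations: [[190]]·[β]ᵀ = [587]ᵀ.
β = 587/190 = 3.08947.

β = 3.089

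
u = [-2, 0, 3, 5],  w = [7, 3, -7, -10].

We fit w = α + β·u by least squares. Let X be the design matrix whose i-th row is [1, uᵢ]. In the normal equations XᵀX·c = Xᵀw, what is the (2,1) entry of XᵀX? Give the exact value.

Row 2 ↔ basis u, column 1 ↔ basis 1, so (XᵀX)_{2,1} = Σᵢ u = (-2)·(1) + (0)·(1) + (3)·(1) + (5)·(1) = 6.

6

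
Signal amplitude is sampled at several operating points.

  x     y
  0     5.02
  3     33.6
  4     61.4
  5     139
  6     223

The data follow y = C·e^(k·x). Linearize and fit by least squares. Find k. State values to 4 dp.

k = 0.6422

Linearized form: ln y = k·x + ln C. From the 5 transformed points,
XᵀX = [[86.0000, 18.0000]; [18.0000, 5]], rhs = [84.1286, 19.5870]ᵀ  (here Σx = 18.0000, Σ(x)² = 86.0000, Σln y = 19.5870, Σx·ln y = 84.1286).
Δ = 86.0000·5 − (18.0000)² = 106.0000; k = (84.1286·5 − 18.0000·19.5870)/106.0000 = 0.64223, ln C = (86.0000·19.5870 − 18.0000·84.1286)/106.0000 = 1.60536.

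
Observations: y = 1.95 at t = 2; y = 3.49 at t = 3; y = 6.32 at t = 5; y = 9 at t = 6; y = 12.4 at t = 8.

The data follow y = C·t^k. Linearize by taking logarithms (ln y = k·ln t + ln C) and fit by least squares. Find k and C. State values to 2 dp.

Linearized form: ln y = k·ln t + ln C. From the 5 transformed points,
Over the data: Σln t = 7.2724, Σ(ln t)² = 11.8122, Σln y = 8.4764, Σln t·ln y = 13.9757.
Normal system: [[11.8122, 7.2724]; [7.2724, 5]]·[k, ln C]ᵀ = [13.9757, 8.4764]ᵀ.
Solving (det = 6.1731): k = 1.33402, ln C = -0.24503, so C = exp(-0.24503) = 0.78268.

k = 1.33, C = 0.78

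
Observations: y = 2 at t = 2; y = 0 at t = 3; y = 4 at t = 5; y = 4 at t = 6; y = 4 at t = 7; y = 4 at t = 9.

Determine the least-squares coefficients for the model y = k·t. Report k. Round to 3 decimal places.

k = 0.549

From the data, Σt·t = 204.
For Aᵀy: Σt·y = 112.
Normal equations: [[204]]·[k]ᵀ = [112]ᵀ.
k = 112/204 = 0.54902.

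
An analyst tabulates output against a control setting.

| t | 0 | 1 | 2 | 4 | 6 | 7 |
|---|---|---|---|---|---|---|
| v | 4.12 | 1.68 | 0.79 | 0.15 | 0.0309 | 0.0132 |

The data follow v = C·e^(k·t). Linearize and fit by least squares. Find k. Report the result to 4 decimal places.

Taking logs, ln v = k·t + ln C, so regress ln v on t.
XᵀX = [[106.0000, 20.0000]; [20.0000, 6]], rhs = [-58.6959, -8.0027]ᵀ  (here Σt = 20.0000, Σ(t)² = 106.0000, Σln v = -8.0027, Σt·ln v = -58.6959).
Solving (det = 236.0000): k = -0.81407, ln C = 1.37978.

k = -0.8141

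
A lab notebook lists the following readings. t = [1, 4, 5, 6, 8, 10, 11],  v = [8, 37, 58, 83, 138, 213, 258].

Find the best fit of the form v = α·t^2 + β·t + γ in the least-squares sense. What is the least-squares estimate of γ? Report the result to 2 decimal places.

Entries of XᵀX: Σt^2·t^2 = 30915, Σt^2·t = 3249, Σt^2 = 363, Σt·t = 363, Σt = 45, Σ1 = 7.
Moment sums: Σt^2·v = 66388, Σt·v = 7016, Σv = 795.
Inverting the 3×3 Gram matrix, [α, β, γ]ᵀ = [64525/31068, 189/3452, 14285/2589]ᵀ.

γ = 5.52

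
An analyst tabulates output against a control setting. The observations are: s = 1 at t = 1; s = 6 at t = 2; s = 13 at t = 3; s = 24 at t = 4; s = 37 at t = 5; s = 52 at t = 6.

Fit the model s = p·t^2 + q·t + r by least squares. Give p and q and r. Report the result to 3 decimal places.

Normal-equation sums: Σt^2·t^2 = 2275, Σt^2·t = 441, Σt^2 = 91, Σt·t = 91, Σt = 21, Σ1 = 6.
Moment sums: Σt^2·s = 3323, Σt·s = 645, Σs = 133.
Normal equations: [[2275, 441, 91]; [441, 91, 21]; [91, 21, 6]]·[p, q, r]ᵀ = [3323, 645, 133]ᵀ.
Solving the 3×3 system (Gaussian elimination) gives p = 37/28, q = 141/140, r = -7/5.

p = 1.321, q = 1.007, r = -1.400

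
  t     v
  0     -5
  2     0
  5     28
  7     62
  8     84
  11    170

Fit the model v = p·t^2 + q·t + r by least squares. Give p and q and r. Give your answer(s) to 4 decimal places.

MᵀM·[p, q, r]ᵀ = Mᵀv reads: 21779·p + 2319·q + 263·r = 29684;  2319·p + 263·q + 33·r = 3116;  263·p + 33·q + 6·r = 339.
(Σt^2·t^2 = 21779, Σt^2·t = 2319, Σt^2 = 263, Σt·t = 263, Σt = 33, Σ1 = 6, Σt^2·v = 29684, Σt·v = 3116, Σv = 339.)
Inverting the 3×3 Gram matrix, [p, q, r]ᵀ = [348789/222560, -63275/44512, -37457/8560]ᵀ.

p = 1.5672, q = -1.4215, r = -4.3758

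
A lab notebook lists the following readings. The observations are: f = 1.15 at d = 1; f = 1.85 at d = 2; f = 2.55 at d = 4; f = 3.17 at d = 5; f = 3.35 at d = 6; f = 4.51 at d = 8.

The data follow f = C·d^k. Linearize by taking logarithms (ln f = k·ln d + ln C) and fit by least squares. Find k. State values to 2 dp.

k = 0.62

Let Y = ln f. Fitting Y = k·ln d + ln C by least squares:
Sums: Σln d = 7.5601, Σ(ln d)² = 12.5270, Σln f = 5.5600, Σln d·ln f = 8.8794.
Normal system: [[12.5270, 7.5601]; [7.5601, 6]]·[k, ln C]ᵀ = [8.8794, 5.5600]ᵀ.
Slope k = (n·Σln d·ln f − Σln d·Σln f)/(n·Σ(ln d)² − (Σln d)²) = (6·8.8794 − 7.5601·5.5600)/18.0074 = 0.62431; ln C = (Σln f − k·Σln d)/n = 0.14004.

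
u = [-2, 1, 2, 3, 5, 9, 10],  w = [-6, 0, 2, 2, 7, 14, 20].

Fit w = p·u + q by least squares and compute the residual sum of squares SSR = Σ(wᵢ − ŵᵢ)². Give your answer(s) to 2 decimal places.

The normal equations are: 224·p + 28·q = 383;  28·p + 7·q = 39.
(Σu·u = 224, Σu = 28, Σ1 = 7, Σu·w = 383, Σw = 39.)
Determinant 224·7 − 28² = 784.
p = (383·7 − 28·39)/784 = 227/112; q = (224·39 − 28·383)/784 = -71/28.
Residuals: 33/56, 57/112, 27/56, -173/112, -67/112, -191/112, 127/56; SSR = 1303/112.

SSR = 11.63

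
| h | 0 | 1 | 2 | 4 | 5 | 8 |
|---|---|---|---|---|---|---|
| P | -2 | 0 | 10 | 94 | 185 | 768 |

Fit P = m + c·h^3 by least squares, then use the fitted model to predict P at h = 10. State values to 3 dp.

P̂ = 1501.565

The normal system XᵀX·[m, c]ᵀ = XᵀP is [[6, 710]; [710, 281930]]·[m, c]ᵀ = [1055, 422437]ᵀ.
Determinant 6·281930 − 710² = 1187480.
m = (1055·281930 − 710·422437)/1187480 = -62353/29687; c = (6·422437 − 710·1055)/1187480 = 446393/296870.
At h = 10: P̂ = (-62353/29687)·(1) + (446393/296870)·(1000) = 44576947/29687.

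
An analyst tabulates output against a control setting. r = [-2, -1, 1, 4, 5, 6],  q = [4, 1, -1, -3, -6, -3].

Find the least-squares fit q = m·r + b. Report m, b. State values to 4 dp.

Compute the Gram sums: Σr·r = 83, Σr = 13, Σ1 = 6.
Moment sums: Σr·q = -70, Σq = -8.
AᵀA·[m, b]ᵀ = Aᵀq becomes [[83, 13]; [13, 6]]·[m, b]ᵀ = [-70, -8]ᵀ.
det = 83·6 − 13² = 329.
m = ((-70)·6 − 13·(-8))/329 = -316/329; b = (83·(-8) − 13·(-70))/329 = 246/329.

m = -0.9605, b = 0.7477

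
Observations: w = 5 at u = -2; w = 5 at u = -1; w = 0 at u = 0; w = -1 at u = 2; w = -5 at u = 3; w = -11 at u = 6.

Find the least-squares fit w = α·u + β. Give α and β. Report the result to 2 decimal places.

Compute the Gram sums: Σu·u = 54, Σu = 8, Σ1 = 6.
Moment sums: Σu·w = -98, Σw = -7.
det = 54·6 − 8² = 260.
α = ((-98)·6 − 8·(-7))/260 = -133/65; β = (54·(-7) − 8·(-98))/260 = 203/130.

α = -2.05, β = 1.56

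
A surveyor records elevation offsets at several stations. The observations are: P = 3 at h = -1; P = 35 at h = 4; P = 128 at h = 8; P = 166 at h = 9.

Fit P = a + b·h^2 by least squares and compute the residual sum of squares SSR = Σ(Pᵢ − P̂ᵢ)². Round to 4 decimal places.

SSR = 9.4484

Compute the Gram sums: Σ1 = 4, Σh^2 = 162, Σh^2·h^2 = 10914.
Right-hand side: ΣP = 332, Σh^2·P = 22201.
det = 4·10914 − 162² = 17412.
a = (332·10914 − 162·22201)/17412 = 4481/2902; b = (4·22201 − 162·332)/17412 = 8755/4353.
Residuals: -4835/8706, 11107/8706, -19715/8706, 4481/2902; SSR = 41129/4353.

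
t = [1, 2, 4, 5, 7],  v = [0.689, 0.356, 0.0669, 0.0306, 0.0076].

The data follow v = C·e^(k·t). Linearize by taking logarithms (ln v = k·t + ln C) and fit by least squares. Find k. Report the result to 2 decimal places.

k = -0.76

Linearized form: ln v = k·t + ln C. From the 5 transformed points,
XᵀX = [[95.0000, 19.0000]; [19.0000, 5]], rhs = [-64.8474, -12.4763]ᵀ  (here Σt = 19.0000, Σ(t)² = 95.0000, Σln v = -12.4763, Σt·ln v = -64.8474).
Slope k = (n·Σt·ln v − Σt·Σln v)/(n·Σ(t)² − (Σt)²) = (5·-64.8474 − 19.0000·-12.4763)/114.0000 = -0.76481; ln C = (Σln v − k·Σt)/n = 0.41102.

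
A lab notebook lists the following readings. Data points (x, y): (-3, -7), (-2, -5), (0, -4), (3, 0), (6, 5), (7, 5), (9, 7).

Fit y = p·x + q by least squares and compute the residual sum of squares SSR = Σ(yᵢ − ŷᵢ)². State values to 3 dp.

The normal system MᵀM·[p, q]ᵀ = Mᵀy is [[188, 20]; [20, 7]]·[p, q]ᵀ = [159, 1]ᵀ.
Determinant 188·7 − 20² = 916.
p = (159·7 − 20·1)/916 = 1093/916; q = (188·1 − 20·159)/916 = -748/229.
Residuals: -141/916, 299/458, -168/229, -287/916, 507/458, -79/916, -433/916; SSR = 2329/916.

SSR = 2.543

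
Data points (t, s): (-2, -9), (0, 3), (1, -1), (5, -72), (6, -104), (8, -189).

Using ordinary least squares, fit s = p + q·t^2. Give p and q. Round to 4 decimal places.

Sums needed: Σ1 = 6, Σt^2 = 130, Σt^2·t^2 = 6034.
Moment sums: Σs = -372, Σt^2·s = -17677.
Normal equations: [[6, 130]; [130, 6034]]·[p, q]ᵀ = [-372, -17677]ᵀ.
Eliminating q: 6034·(row 1) − 130·(row 2) gives 19304·p = 6034·(-372) − 130·(-17677) = 53362, so p = 26681/9652.
Then q = ((-17677) − 130·(26681/9652))/6034 = -28851/9652.

p = 2.7643, q = -2.9891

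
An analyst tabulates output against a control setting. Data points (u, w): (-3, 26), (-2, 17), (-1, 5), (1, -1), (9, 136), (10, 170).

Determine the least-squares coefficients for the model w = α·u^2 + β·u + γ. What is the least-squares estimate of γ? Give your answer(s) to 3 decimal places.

Entries of MᵀM: Σu^2·u^2 = 16660, Σu^2·u = 1694, Σu^2 = 196, Σu·u = 196, Σu = 14, Σ1 = 6.
Moment sums: Σu^2·w = 28322, Σu·w = 2806, Σw = 353.
Normal equations: [[16660, 1694, 196]; [1694, 196, 14]; [196, 14, 6]]·[α, β, γ]ᵀ = [28322, 2806, 353]ᵀ.
Row-reducing yields α = 4157/2086, β = -2199/745, γ = 927/1490.

γ = 0.622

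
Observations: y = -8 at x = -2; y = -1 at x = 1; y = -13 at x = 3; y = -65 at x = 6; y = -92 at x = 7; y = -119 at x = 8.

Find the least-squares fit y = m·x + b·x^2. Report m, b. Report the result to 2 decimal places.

m = 0.86, b = -1.97

The normal system MᵀM·[m, b]ᵀ = Mᵀy is [[163, 1091]; [1091, 7891]]·[m, b]ᵀ = [-2010, -14614]ᵀ.
Eliminating b: 7891·(row 1) − 1091·(row 2) gives 95952·m = 7891·(-2010) − 1091·(-14614) = 82964, so m = 20741/23988.
Then b = ((-14614) − 1091·(20741/23988))/7891 = -47293/23988.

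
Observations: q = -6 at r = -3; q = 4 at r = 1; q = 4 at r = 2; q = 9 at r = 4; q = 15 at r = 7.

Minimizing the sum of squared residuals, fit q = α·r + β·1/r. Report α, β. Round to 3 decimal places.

α = 2.076, β = 1.392

Sums needed: Σr·r = 79, Σr·1/r = 5, Σ1/r·1/r = 10189/7056.
Right-hand side: Σr·q = 171, Σ1/r·q = 347/28.
Normal equations: [[79, 5]; [5, 10189/7056]]·[α, β]ᵀ = [171, 347/28]ᵀ.
Eliminating β: (10189/7056)·(row 1) − 5·(row 2) gives (628531/7056)·α = (10189/7056)·171 − 5·(347/28) = 145011/784, so α = 1305099/628531.
Then β = ((347/28) − 5·(1305099/628531))/(10189/7056) = 875196/628531.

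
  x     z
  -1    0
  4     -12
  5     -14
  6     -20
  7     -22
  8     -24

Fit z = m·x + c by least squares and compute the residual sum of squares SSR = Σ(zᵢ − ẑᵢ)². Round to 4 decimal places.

SSR = 7.4230

Sums needed: Σx·x = 191, Σx = 29, Σ1 = 6.
Moment sums: Σx·z = -584, Σz = -92.
Determinant 191·6 − 29² = 305.
m = ((-584)·6 − 29·(-92))/305 = -836/305; c = (191·(-92) − 29·(-584))/305 = -636/305.
Residuals: -40/61, 64/61, 546/305, -448/305, -222/305, 4/305; SSR = 2264/305.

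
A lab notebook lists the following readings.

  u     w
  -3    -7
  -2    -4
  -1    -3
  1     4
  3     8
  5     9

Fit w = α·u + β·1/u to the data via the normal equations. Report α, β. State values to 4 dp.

α = 1.9401, β = 1.6556

From the data, Σu·u = 49, Σu·1/u = 6, Σ1/u·1/u = 2261/900.
And Σu·w = 105, Σ1/u·w = 79/5.
Eliminating β: (2261/900)·(row 1) − 6·(row 2) gives (78389/900)·α = (2261/900)·105 − 6·(79/5) = 10139/60, so α = 152085/78389.
Then β = ((79/5) − 6·(152085/78389))/(2261/900) = 129780/78389.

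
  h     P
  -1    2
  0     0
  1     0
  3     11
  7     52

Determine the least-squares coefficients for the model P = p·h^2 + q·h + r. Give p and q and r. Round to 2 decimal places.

Entries of XᵀX: Σh^2·h^2 = 2484, Σh^2·h = 370, Σh^2 = 60, Σh·h = 60, Σh = 10, Σ1 = 5.
For XᵀP: Σh^2·P = 2649, Σh·P = 395, ΣP = 65.
XᵀX·[p, q, r]ᵀ = XᵀP becomes [[2484, 370, 60]; [370, 60, 10]; [60, 10, 5]]·[p, q, r]ᵀ = [2649, 395, 65]ᵀ.
Inverting the 3×3 Gram matrix, [p, q, r]ᵀ = [851/806, 21/806, 112/403]ᵀ.

p = 1.06, q = 0.03, r = 0.28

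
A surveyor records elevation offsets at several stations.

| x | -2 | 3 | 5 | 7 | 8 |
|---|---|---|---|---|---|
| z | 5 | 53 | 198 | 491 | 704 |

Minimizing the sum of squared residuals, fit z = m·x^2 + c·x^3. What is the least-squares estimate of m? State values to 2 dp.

m = 2.91

Normal-equation sums: Σx^2·x^2 = 7219, Σx^2·x^3 = 52911, Σx^3·x^3 = 396211.
For Mᵀz: Σx^2·z = 74562, Σx^3·z = 555002.
det = 7219·396211 − 52911² = 60673288.
m = (74562·396211 − 52911·555002)/60673288 = 22071720/7584161; c = (7219·555002 − 52911·74562)/60673288 = 7676182/7584161.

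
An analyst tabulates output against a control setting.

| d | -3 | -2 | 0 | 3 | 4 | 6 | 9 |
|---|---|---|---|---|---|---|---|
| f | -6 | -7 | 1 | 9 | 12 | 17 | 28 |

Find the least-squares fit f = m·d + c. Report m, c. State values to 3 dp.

m = 2.901, c = 0.670

The normal system AᵀA·[m, c]ᵀ = Aᵀf is [[155, 17]; [17, 7]]·[m, c]ᵀ = [461, 54]ᵀ.
Eliminating c: 7·(row 1) − 17·(row 2) gives 796·m = 7·461 − 17·54 = 2309, so m = 2309/796.
Then c = (54 − 17·(2309/796))/7 = 533/796.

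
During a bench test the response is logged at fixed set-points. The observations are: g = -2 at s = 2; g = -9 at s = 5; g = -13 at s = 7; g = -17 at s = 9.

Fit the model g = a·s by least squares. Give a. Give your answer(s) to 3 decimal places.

a = -1.843

With design matrix A, AᵀA = [[159]] and Aᵀg = [-293]ᵀ.
a = (-293)/159 = -1.84277.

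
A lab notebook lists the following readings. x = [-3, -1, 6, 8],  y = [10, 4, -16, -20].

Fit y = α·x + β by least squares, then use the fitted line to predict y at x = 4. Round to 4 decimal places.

ŷ = -9.6471

With design matrix M, MᵀM = [[110, 10]; [10, 4]] and Mᵀy = [-290, -22]ᵀ.
Δ = 110·4 − 10² = 340.
α = ((-290)·4 − 10·(-22))/340 = -47/17; β = (110·(-22) − 10·(-290))/340 = 24/17.
At x = 4: ŷ = (-47/17)·(4) + (24/17)·(1) = -164/17.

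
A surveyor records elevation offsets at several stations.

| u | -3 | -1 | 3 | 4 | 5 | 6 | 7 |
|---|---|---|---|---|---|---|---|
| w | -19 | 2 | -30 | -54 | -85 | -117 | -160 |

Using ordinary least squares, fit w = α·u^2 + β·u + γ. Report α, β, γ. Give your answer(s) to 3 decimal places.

MᵀM·[α, β, γ]ᵀ = Mᵀw reads: 4741·α + 747·β + 145·γ = -15480;  747·α + 145·β + 21·γ = -2498;  145·α + 21·β + 7·γ = -463.
Inverting the 3×3 Gram matrix, [α, β, γ]ᵀ = [-479197/157938, -104243/52646, 208970/78969]ᵀ.

α = -3.034, β = -1.980, γ = 2.646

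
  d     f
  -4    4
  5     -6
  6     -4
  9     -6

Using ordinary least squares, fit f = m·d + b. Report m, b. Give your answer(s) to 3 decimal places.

From the data, Σd·d = 158, Σd = 16, Σ1 = 4.
Moment sums: Σd·f = -124, Σf = -12.
Normal equations: [[158, 16]; [16, 4]]·[m, b]ᵀ = [-124, -12]ᵀ.
det = 158·4 − 16² = 376.
m = ((-124)·4 − 16·(-12))/376 = -38/47; b = (158·(-12) − 16·(-124))/376 = 11/47.

m = -0.809, b = 0.234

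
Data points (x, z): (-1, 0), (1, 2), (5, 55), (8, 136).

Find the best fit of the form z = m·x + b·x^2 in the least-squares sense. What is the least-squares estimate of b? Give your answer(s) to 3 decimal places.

b = 1.992

Normal-equation sums: Σx·x = 91, Σx·x^2 = 637, Σx^2·x^2 = 4723.
And Σx·z = 1365, Σx^2·z = 10081.
AᵀA·[m, b]ᵀ = Aᵀz becomes [[91, 637]; [637, 4723]]·[m, b]ᵀ = [1365, 10081]ᵀ.
Eliminating b: 4723·(row 1) − 637·(row 2) gives 24024·m = 4723·1365 − 637·10081 = 25298, so m = 139/132.
Then b = (10081 − 637·(139/132))/4723 = 263/132.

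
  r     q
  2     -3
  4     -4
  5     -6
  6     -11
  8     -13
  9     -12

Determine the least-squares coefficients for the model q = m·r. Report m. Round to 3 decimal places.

m = -1.460

From the data, Σr·r = 226.
And Σr·q = -330.
So AᵀA·[m]ᵀ = Aᵀq: [[226]]·[m]ᵀ = [-330]ᵀ.
Hence m = -330 / 226 ≈ -1.46018.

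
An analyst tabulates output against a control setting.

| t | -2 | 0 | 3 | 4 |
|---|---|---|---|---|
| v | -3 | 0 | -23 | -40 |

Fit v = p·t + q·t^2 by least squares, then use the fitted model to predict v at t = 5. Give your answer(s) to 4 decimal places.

v̂ = -58.8889

Compute the Gram sums: Σt·t = 29, Σt·t^2 = 83, Σt^2·t^2 = 353.
And Σt·v = -223, Σt^2·v = -859.
So XᵀX·[p, q]ᵀ = Xᵀv: [[29, 83]; [83, 353]]·[p, q]ᵀ = [-223, -859]ᵀ.
Eliminating q: 353·(row 1) − 83·(row 2) gives 3348·p = 353·(-223) − 83·(-859) = -7422, so p = -1237/558.
Then q = ((-859) − 83·(-1237/558))/353 = -1067/558.
At t = 5: v̂ = (-1237/558)·(5) + (-1067/558)·(25) = -530/9.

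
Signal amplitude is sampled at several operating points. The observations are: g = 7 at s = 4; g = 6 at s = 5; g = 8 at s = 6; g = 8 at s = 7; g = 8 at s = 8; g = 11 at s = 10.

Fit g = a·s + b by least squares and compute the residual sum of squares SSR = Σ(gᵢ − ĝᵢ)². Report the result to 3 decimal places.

Compute the Gram sums: Σs·s = 290, Σs = 40, Σ1 = 6.
Right-hand side: Σs·g = 336, Σg = 48.
det = 290·6 − 40² = 140.
a = (336·6 − 40·48)/140 = 24/35; b = (290·48 − 40·336)/140 = 24/7.
Residuals: 29/35, -6/7, 16/35, -8/35, -32/35, 5/7; SSR = 106/35.

SSR = 3.029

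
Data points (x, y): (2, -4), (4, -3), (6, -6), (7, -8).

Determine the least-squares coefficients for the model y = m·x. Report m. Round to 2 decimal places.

m = -1.07

AᵀA·[m]ᵀ = Aᵀy reads: 105·m = -112.
m = (-112)/105 = -1.06667.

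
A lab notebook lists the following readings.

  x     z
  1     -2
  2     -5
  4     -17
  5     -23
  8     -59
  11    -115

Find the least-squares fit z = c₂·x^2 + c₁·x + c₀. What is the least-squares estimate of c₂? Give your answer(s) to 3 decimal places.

c₂ = -0.993

With design matrix A, AᵀA = [[19635, 2041, 231]; [2041, 231, 31]; [231, 31, 6]] and Aᵀz = [-18560, -1932, -221]ᵀ.
Solving the 3×3 system (Gaussian elimination) gives c₂ = -2821/2840, c₁ = 10357/14200, c₀ = -16751/7100.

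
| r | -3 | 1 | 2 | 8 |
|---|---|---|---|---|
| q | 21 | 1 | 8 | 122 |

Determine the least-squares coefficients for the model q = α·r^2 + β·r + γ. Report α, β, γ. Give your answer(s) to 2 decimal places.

α = 1.99, β = -0.76, γ = 0.69

Entries of AᵀA: Σr^2·r^2 = 4194, Σr^2·r = 494, Σr^2 = 78, Σr·r = 78, Σr = 8, Σ1 = 4.
Right-hand side: Σr^2·q = 8030, Σr·q = 930, Σq = 152.
So AᵀA·[α, β, γ]ᵀ = Aᵀq: [[4194, 494, 78]; [494, 78, 8]; [78, 8, 4]]·[α, β, γ]ᵀ = [8030, 930, 152]ᵀ.
Solving the 3×3 system (Gaussian elimination) gives α = 51252/25741, β = -19505/25741, γ = 17754/25741.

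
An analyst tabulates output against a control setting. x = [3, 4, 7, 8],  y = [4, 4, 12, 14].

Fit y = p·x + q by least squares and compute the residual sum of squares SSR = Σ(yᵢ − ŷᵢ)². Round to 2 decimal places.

SSR = 2.47

MᵀM·[p, q]ᵀ = Mᵀy reads: 138·p + 22·q = 224;  22·p + 4·q = 34.
Determinant 138·4 − 22² = 68.
p = (224·4 − 22·34)/68 = 37/17; q = (138·34 − 22·224)/68 = -59/17.
Residuals: 16/17, -21/17, 4/17, 1/17; SSR = 42/17.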